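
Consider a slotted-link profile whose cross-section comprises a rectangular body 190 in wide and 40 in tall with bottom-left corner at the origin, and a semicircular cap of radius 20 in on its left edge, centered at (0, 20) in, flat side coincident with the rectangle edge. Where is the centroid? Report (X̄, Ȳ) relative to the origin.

X̄ = 87.10 in, Ȳ = 20.00 in

Part | A | x̄ᵢ | ȳᵢ | A·x̄ᵢ | A·ȳᵢ
rectangular body | 7600.00 | 95.00 | 20.00 | 722000.00 | 152000.00
semicircular end | 628.32 | -8.49 | 20.00 | -5333.33 | 12566.37
Σ | 8228.32 |  |  | 716666.67 | 164566.37
X̄ = 716666.67 / 8228.32 = 87.10 in
Ȳ = 164566.37 / 8228.32 = 20.00 in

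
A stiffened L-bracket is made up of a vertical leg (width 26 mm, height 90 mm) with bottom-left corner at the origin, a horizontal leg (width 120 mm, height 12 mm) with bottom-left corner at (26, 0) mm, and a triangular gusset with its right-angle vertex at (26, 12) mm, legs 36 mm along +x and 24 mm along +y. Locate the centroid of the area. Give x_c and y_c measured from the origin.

Part | A | x̄ᵢ | ȳᵢ | A·x̄ᵢ | A·ȳᵢ
vertical leg | 2340.00 | 13.00 | 45.00 | 30420.00 | 105300.00
horizontal leg | 1440.00 | 86.00 | 6.00 | 123840.00 | 8640.00
gusset | 432.00 | 38.00 | 20.00 | 16416.00 | 8640.00
Σ | 4212.00 |  |  | 170676.00 | 122580.00
x_c = 170676.00 / 4212.00 = 40.52 mm
y_c = 122580.00 / 4212.00 = 29.10 mm

x_c = 40.52 mm, y_c = 29.10 mm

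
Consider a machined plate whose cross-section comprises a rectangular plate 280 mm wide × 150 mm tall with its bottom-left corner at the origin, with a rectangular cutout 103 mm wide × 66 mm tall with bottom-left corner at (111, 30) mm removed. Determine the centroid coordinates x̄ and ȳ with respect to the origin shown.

x̄ = 135.65 mm, ȳ = 77.32 mm

plate: A = 280 × 150 = 42000.00, centroid at (140.00, 75.00).
hole: A = −(103 × 66) = -6798.00, centroid at (162.50, 63.00).
ΣA = 35202.00 mm²
ΣAx̄ = (42000.00)(140.00) + (-6798.00)(162.50) = 4775325.00 mm³
ΣAȳ = (42000.00)(75.00) + (-6798.00)(63.00) = 2721726.00 mm³
x̄ = 4775325.00 / 35202.00 = 135.65 mm
ȳ = 2721726.00 / 35202.00 = 77.32 mm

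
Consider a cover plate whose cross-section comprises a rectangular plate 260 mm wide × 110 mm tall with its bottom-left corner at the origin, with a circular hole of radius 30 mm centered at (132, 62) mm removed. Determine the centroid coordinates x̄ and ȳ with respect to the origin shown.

x̄ = 129.78 mm, ȳ = 54.23 mm

Part | A | x̄ᵢ | ȳᵢ | A·x̄ᵢ | A·ȳᵢ
plate | 28600.00 | 130.00 | 55.00 | 3718000.00 | 1573000.00
hole | -2827.43 | 132.00 | 62.00 | -373221.21 | -175300.87
Σ | 25772.57 |  |  | 3344778.79 | 1397699.13
x̄ = 3344778.79 / 25772.57 = 129.78 mm
ȳ = 1397699.13 / 25772.57 = 54.23 mm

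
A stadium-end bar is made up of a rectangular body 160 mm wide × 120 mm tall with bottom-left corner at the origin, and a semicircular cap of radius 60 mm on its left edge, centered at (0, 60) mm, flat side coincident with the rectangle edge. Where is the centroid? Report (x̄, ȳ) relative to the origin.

rectangular body: A = 160 × 120 = 19200.00, centroid at (80.00, 60.00).
semicircular end: A = ½π·60² = 5654.87, centroid at (-25.46, 60.00).
ΣA = 24854.87 mm², ΣAx̄ = 1392000.00 mm³, ΣAȳ = 1491292.01 mm³.
x̄ = 1392000.00/24854.87 = 56.01 mm; ȳ = 1491292.01/24854.87 = 60.00 mm.

x̄ = 56.01 mm, ȳ = 60.00 mm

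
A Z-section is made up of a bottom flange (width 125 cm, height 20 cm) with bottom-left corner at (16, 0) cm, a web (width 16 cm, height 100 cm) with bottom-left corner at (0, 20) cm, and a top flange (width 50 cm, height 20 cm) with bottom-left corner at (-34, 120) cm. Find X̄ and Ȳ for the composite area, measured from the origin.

X̄ = 39.23 cm, Ȳ = 52.35 cm

bottom flange: A = 125 × 20 = 2500.00, centroid at (78.50, 10.00).
web: A = 16 × 100 = 1600.00, centroid at (8.00, 70.00).
top flange: A = 50 × 20 = 1000.00, centroid at (-9.00, 130.00).
ΣA = 5100.00 cm², ΣAX̄ = 200050.00 cm³, ΣAȲ = 267000.00 cm³.
X̄ = 200050.00/5100.00 = 39.23 cm; Ȳ = 267000.00/5100.00 = 52.35 cm.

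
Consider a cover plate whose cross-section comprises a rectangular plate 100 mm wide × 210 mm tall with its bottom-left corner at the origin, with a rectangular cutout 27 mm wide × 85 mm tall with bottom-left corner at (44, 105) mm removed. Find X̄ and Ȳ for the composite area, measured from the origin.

X̄ = 49.08 mm, Ȳ = 99.79 mm

plate: A = 100 × 210 = 21000.00, centroid at (50.00, 105.00).
hole: A = −(27 × 85) = -2295.00, centroid at (57.50, 147.50).
ΣA = 18705.00 mm²
ΣAX̄ = (21000.00)(50.00) + (-2295.00)(57.50) = 918037.50 mm³
ΣAȲ = (21000.00)(105.00) + (-2295.00)(147.50) = 1866487.50 mm³
X̄ = 918037.50 / 18705.00 = 49.08 mm
Ȳ = 1866487.50 / 18705.00 = 99.79 mm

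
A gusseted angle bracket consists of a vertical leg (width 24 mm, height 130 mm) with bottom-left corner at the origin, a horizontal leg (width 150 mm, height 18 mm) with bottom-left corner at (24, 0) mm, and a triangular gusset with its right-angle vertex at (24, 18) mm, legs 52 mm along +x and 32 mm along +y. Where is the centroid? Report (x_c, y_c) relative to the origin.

x_c = 50.98 mm, y_c = 37.73 mm

Part | A | x̄ᵢ | ȳᵢ | A·x̄ᵢ | A·ȳᵢ
vertical leg | 3120.00 | 12.00 | 65.00 | 37440.00 | 202800.00
horizontal leg | 2700.00 | 99.00 | 9.00 | 267300.00 | 24300.00
gusset | 832.00 | 41.33 | 28.67 | 34389.33 | 23850.67
Σ | 6652.00 |  |  | 339129.33 | 250950.67
x_c = 339129.33 / 6652.00 = 50.98 mm
y_c = 250950.67 / 6652.00 = 37.73 mm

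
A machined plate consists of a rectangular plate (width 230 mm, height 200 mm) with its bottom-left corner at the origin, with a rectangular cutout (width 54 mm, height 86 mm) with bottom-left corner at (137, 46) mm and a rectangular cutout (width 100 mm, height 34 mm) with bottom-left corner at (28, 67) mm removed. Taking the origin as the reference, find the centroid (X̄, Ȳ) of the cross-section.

Part | A | x̄ᵢ | ȳᵢ | A·x̄ᵢ | A·ȳᵢ
plate | 46000.00 | 115.00 | 100.00 | 5290000.00 | 4600000.00
hole 1 | -4644.00 | 164.00 | 89.00 | -761616.00 | -413316.00
hole 2 | -3400.00 | 78.00 | 84.00 | -265200.00 | -285600.00
Σ | 37956.00 |  |  | 4263184.00 | 3901084.00
X̄ = 4263184.00 / 37956.00 = 112.32 mm
Ȳ = 3901084.00 / 37956.00 = 102.78 mm

X̄ = 112.32 mm, Ȳ = 102.78 mm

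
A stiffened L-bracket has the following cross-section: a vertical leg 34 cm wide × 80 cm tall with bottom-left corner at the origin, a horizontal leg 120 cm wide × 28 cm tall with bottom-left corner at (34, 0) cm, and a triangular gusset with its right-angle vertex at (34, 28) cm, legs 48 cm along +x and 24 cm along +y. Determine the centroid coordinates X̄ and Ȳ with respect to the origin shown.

vertical leg: A = 34 × 80 = 2720.00, centroid at (17.00, 40.00).
horizontal leg: A = 120 × 28 = 3360.00, centroid at (94.00, 14.00).
gusset: A = ½·48·24 = 576.00, centroid at (50.00, 36.00).
ΣA = 6656.00 cm²
ΣAX̄ = (2720.00)(17.00) + (3360.00)(94.00) + (576.00)(50.00) = 390880.00 cm³
ΣAȲ = (2720.00)(40.00) + (3360.00)(14.00) + (576.00)(36.00) = 176576.00 cm³
X̄ = 390880.00 / 6656.00 = 58.73 cm
Ȳ = 176576.00 / 6656.00 = 26.53 cm

X̄ = 58.73 cm, Ȳ = 26.53 cm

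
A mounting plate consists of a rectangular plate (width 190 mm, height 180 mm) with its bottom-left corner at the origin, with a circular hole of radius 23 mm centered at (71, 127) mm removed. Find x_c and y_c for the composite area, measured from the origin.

plate: A = 190 × 180 = 34200.00, centroid at (95.00, 90.00).
hole: A = −π·23² = -1661.90, centroid at (71.00, 127.00).
ΣA = 32538.10 mm²
ΣAx_c = (34200.00)(95.00) + (-1661.90)(71.00) = 3131004.92 mm³
ΣAy_c = (34200.00)(90.00) + (-1661.90)(127.00) = 2866938.38 mm³
x_c = 3131004.92 / 32538.10 = 96.23 mm
y_c = 2866938.38 / 32538.10 = 88.11 mm

x_c = 96.23 mm, y_c = 88.11 mm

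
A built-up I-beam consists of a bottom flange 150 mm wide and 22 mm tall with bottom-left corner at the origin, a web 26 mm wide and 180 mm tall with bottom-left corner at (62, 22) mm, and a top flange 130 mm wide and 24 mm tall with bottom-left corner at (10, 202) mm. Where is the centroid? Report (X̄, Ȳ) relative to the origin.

bottom flange: A = 150 × 22 = 3300.00, centroid at (75.00, 11.00).
web: A = 26 × 180 = 4680.00, centroid at (75.00, 112.00).
top flange: A = 130 × 24 = 3120.00, centroid at (75.00, 214.00).
ΣA = 11100.00 mm²
ΣAX̄ = (3300.00)(75.00) + (4680.00)(75.00) + (3120.00)(75.00) = 832500.00 mm³
ΣAȲ = (3300.00)(11.00) + (4680.00)(112.00) + (3120.00)(214.00) = 1228140.00 mm³
X̄ = 832500.00 / 11100.00 = 75.00 mm
Ȳ = 1228140.00 / 11100.00 = 110.64 mm

X̄ = 75.00 mm, Ȳ = 110.64 mm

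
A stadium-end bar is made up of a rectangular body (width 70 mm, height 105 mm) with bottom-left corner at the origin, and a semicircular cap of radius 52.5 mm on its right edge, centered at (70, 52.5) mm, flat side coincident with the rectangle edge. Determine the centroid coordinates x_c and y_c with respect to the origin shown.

x_c = 56.23 mm, y_c = 52.50 mm

rectangular body: A = 70 × 105 = 7350.00, centroid at (35.00, 52.50).
semicircular end: A = ½π·52.5² = 4329.51, centroid at (92.28, 52.50).
ΣA = 11679.51 mm²
ΣAx_c = (7350.00)(35.00) + (4329.51)(92.28) = 656784.27 mm³
ΣAy_c = (7350.00)(52.50) + (4329.51)(52.50) = 613174.14 mm³
x_c = 656784.27 / 11679.51 = 56.23 mm
y_c = 613174.14 / 11679.51 = 52.50 mm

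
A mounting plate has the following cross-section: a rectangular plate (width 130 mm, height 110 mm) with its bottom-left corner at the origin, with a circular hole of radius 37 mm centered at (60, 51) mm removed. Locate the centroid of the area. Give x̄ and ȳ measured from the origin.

x̄ = 67.15 mm, ȳ = 56.72 mm

Part | A | x̄ᵢ | ȳᵢ | A·x̄ᵢ | A·ȳᵢ
plate | 14300.00 | 65.00 | 55.00 | 929500.00 | 786500.00
hole | -4300.84 | 60.00 | 51.00 | -258050.42 | -219342.86
Σ | 9999.16 |  |  | 671449.58 | 567157.14
x̄ = 671449.58 / 9999.16 = 67.15 mm
ȳ = 567157.14 / 9999.16 = 56.72 mm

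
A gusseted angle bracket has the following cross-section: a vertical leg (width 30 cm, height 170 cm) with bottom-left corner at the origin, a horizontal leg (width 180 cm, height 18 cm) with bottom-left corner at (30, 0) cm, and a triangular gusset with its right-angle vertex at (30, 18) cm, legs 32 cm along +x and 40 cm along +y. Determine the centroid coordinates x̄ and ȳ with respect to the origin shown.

x̄ = 54.71 cm, ȳ = 53.75 cm

Part | A | x̄ᵢ | ȳᵢ | A·x̄ᵢ | A·ȳᵢ
vertical leg | 5100.00 | 15.00 | 85.00 | 76500.00 | 433500.00
horizontal leg | 3240.00 | 120.00 | 9.00 | 388800.00 | 29160.00
gusset | 640.00 | 40.67 | 31.33 | 26026.67 | 20053.33
Σ | 8980.00 |  |  | 491326.67 | 482713.33
x̄ = 491326.67 / 8980.00 = 54.71 cm
ȳ = 482713.33 / 8980.00 = 53.75 cm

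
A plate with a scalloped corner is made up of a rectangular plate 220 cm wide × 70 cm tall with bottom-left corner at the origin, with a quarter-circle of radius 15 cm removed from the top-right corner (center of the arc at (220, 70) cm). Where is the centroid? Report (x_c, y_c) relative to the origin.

x_c = 108.80 cm, y_c = 34.67 cm

Part | A | x̄ᵢ | ȳᵢ | A·x̄ᵢ | A·ȳᵢ
plate | 15400.00 | 110.00 | 35.00 | 1694000.00 | 539000.00
removed quarter-circle | -176.71 | 213.63 | 63.63 | -37752.21 | -11245.02
Σ | 15223.29 |  |  | 1656247.79 | 527754.98
x_c = 1656247.79 / 15223.29 = 108.80 cm
y_c = 527754.98 / 15223.29 = 34.67 cm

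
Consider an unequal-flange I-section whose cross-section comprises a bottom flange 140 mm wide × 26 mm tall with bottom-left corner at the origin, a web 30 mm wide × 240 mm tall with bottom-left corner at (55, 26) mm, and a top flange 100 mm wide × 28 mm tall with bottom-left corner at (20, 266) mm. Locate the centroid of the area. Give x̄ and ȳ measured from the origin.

bottom flange: A = 140 × 26 = 3640.00, centroid at (70.00, 13.00).
web: A = 30 × 240 = 7200.00, centroid at (70.00, 146.00).
top flange: A = 100 × 28 = 2800.00, centroid at (70.00, 280.00).
ΣA = 13640.00 mm²
ΣAx̄ = (3640.00)(70.00) + (7200.00)(70.00) + (2800.00)(70.00) = 954800.00 mm³
ΣAȳ = (3640.00)(13.00) + (7200.00)(146.00) + (2800.00)(280.00) = 1882520.00 mm³
x̄ = 954800.00 / 13640.00 = 70.00 mm
ȳ = 1882520.00 / 13640.00 = 138.01 mm

x̄ = 70.00 mm, ȳ = 138.01 mm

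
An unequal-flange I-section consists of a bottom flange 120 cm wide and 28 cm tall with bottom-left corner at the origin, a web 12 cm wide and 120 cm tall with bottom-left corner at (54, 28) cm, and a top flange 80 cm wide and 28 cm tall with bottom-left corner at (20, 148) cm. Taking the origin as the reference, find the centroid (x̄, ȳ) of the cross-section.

x̄ = 60.00 cm, ȳ = 76.23 cm

Part | A | x̄ᵢ | ȳᵢ | A·x̄ᵢ | A·ȳᵢ
bottom flange | 3360.00 | 60.00 | 14.00 | 201600.00 | 47040.00
web | 1440.00 | 60.00 | 88.00 | 86400.00 | 126720.00
top flange | 2240.00 | 60.00 | 162.00 | 134400.00 | 362880.00
Σ | 7040.00 |  |  | 422400.00 | 536640.00
x̄ = 422400.00 / 7040.00 = 60.00 cm
ȳ = 536640.00 / 7040.00 = 76.23 cm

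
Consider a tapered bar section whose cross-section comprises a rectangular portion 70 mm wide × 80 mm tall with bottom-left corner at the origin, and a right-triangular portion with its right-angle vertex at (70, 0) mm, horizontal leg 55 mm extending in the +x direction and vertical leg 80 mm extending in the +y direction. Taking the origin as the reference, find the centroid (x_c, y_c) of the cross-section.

x_c = 50.04 mm, y_c = 36.24 mm

rectangular portion: A = 70 × 80 = 5600.00, centroid at (35.00, 40.00).
triangular portion: A = ½·55·80 = 2200.00, centroid at (88.33, 26.67).
ΣA = 7800.00 mm²
ΣAx_c = (5600.00)(35.00) + (2200.00)(88.33) = 390333.33 mm³
ΣAy_c = (5600.00)(40.00) + (2200.00)(26.67) = 282666.67 mm³
x_c = 390333.33 / 7800.00 = 50.04 mm
y_c = 282666.67 / 7800.00 = 36.24 mm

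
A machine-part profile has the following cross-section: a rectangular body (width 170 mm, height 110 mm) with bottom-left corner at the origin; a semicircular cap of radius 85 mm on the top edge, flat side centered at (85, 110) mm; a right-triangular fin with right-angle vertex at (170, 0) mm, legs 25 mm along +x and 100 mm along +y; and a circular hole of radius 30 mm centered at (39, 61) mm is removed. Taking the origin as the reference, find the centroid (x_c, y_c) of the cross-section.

x_c = 93.67 mm, y_c = 89.76 mm

rectangular body: A = 170 × 110 = 18700.00, centroid at (85.00, 55.00).
semicircular top: A = ½π·85² = 11349.00, centroid at (85.00, 146.08).
triangular fin: A = ½·25·100 = 1250.00, centroid at (178.33, 33.33).
hole: A = −π·30² = -2827.43, centroid at (39.00, 61.00).
ΣA = 28471.57 mm²
ΣAx_c = (18700.00)(85.00) + (11349.00)(85.00) + (1250.00)(178.33) + (-2827.43)(39.00) = 2666812.06 mm³
ΣAy_c = (18700.00)(55.00) + (11349.00)(146.08) + (1250.00)(33.33) + (-2827.43)(61.00) = 2555500.28 mm³
x_c = 2666812.06 / 28471.57 = 93.67 mm
y_c = 2555500.28 / 28471.57 = 89.76 mm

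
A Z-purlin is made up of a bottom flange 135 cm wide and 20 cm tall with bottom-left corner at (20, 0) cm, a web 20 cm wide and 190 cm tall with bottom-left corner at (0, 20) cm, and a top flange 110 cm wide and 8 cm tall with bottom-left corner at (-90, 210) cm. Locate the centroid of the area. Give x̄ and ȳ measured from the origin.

x̄ = 32.99 cm, ȳ = 88.39 cm

bottom flange: A = 135 × 20 = 2700.00, centroid at (87.50, 10.00).
web: A = 20 × 190 = 3800.00, centroid at (10.00, 115.00).
top flange: A = 110 × 8 = 880.00, centroid at (-35.00, 214.00).
ΣA = 7380.00 cm², ΣAx̄ = 243450.00 cm³, ΣAȳ = 652320.00 cm³.
x̄ = 243450.00/7380.00 = 32.99 cm; ȳ = 652320.00/7380.00 = 88.39 cm.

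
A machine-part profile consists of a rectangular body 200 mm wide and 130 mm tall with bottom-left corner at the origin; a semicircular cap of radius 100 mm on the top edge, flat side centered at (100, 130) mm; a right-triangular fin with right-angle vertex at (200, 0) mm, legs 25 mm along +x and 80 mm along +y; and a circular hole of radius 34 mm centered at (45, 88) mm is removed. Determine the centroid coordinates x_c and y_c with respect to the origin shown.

x_c = 107.88 mm, y_c = 105.07 mm

rectangular body: A = 200 × 130 = 26000.00, centroid at (100.00, 65.00).
semicircular top: A = ½π·100² = 15707.96, centroid at (100.00, 172.44).
triangular fin: A = ½·25·80 = 1000.00, centroid at (208.33, 26.67).
hole: A = −π·34² = -3631.68, centroid at (45.00, 88.00).
ΣA = 39076.28 mm², ΣAx_c = 4215704.01 mm³, ΣAy_c = 4105780.62 mm³.
x_c = 4215704.01/39076.28 = 107.88 mm; y_c = 4105780.62/39076.28 = 105.07 mm.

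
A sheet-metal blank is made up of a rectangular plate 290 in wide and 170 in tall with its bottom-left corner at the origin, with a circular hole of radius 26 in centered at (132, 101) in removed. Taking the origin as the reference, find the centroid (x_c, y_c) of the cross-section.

plate: A = 290 × 170 = 49300.00, centroid at (145.00, 85.00).
hole: A = −π·26² = -2123.72, centroid at (132.00, 101.00).
ΣA = 47176.28 in²
ΣAx_c = (49300.00)(145.00) + (-2123.72)(132.00) = 6868169.40 in³
ΣAy_c = (49300.00)(85.00) + (-2123.72)(101.00) = 3976004.62 in³
x_c = 6868169.40 / 47176.28 = 145.59 in
y_c = 3976004.62 / 47176.28 = 84.28 in

x_c = 145.59 in, y_c = 84.28 in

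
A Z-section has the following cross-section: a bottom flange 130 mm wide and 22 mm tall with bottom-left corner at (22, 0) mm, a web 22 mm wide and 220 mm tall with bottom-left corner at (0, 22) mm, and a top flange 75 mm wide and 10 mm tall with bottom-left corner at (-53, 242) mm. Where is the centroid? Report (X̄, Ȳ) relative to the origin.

X̄ = 34.37 mm, Ȳ = 101.25 mm

bottom flange: A = 130 × 22 = 2860.00, centroid at (87.00, 11.00).
web: A = 22 × 220 = 4840.00, centroid at (11.00, 132.00).
top flange: A = 75 × 10 = 750.00, centroid at (-15.50, 247.00).
ΣA = 8450.00 mm², ΣAX̄ = 290435.00 mm³, ΣAȲ = 855590.00 mm³.
X̄ = 290435.00/8450.00 = 34.37 mm; Ȳ = 855590.00/8450.00 = 101.25 mm.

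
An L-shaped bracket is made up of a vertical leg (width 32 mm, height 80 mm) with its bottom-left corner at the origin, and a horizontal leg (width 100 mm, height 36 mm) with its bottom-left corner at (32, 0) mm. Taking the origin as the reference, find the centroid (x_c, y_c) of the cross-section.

x_c = 54.57 mm, y_c = 27.14 mm

vertical leg: A = 32 × 80 = 2560.00, centroid at (16.00, 40.00).
horizontal leg: A = 100 × 36 = 3600.00, centroid at (82.00, 18.00).
ΣA = 6160.00 mm²
ΣAx_c = (2560.00)(16.00) + (3600.00)(82.00) = 336160.00 mm³
ΣAy_c = (2560.00)(40.00) + (3600.00)(18.00) = 167200.00 mm³
x_c = 336160.00 / 6160.00 = 54.57 mm
y_c = 167200.00 / 6160.00 = 27.14 mm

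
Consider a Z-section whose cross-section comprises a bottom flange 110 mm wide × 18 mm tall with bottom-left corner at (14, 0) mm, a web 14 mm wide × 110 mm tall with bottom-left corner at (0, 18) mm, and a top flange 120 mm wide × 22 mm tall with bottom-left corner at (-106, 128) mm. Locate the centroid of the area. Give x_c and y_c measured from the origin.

bottom flange: A = 110 × 18 = 1980.00, centroid at (69.00, 9.00).
web: A = 14 × 110 = 1540.00, centroid at (7.00, 73.00).
top flange: A = 120 × 22 = 2640.00, centroid at (-46.00, 139.00).
ΣA = 6160.00 mm²
ΣAx_c = (1980.00)(69.00) + (1540.00)(7.00) + (2640.00)(-46.00) = 25960.00 mm³
ΣAy_c = (1980.00)(9.00) + (1540.00)(73.00) + (2640.00)(139.00) = 497200.00 mm³
x_c = 25960.00 / 6160.00 = 4.21 mm
y_c = 497200.00 / 6160.00 = 80.71 mm

x_c = 4.21 mm, y_c = 80.71 mm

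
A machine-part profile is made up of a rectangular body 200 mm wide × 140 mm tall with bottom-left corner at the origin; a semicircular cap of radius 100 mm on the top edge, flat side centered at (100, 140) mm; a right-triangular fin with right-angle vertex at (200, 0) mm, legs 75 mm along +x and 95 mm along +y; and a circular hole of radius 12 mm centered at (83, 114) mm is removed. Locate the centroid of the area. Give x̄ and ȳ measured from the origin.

x̄ = 109.68 mm, ȳ = 104.38 mm

rectangular body: A = 200 × 140 = 28000.00, centroid at (100.00, 70.00).
semicircular top: A = ½π·100² = 15707.96, centroid at (100.00, 182.44).
triangular fin: A = ½·75·95 = 3562.50, centroid at (225.00, 31.67).
hole: A = −π·12² = -452.39, centroid at (83.00, 114.00).
ΣA = 46818.07 mm², ΣAx̄ = 5134810.51 mm³, ΣAȳ = 4887021.64 mm³.
x̄ = 5134810.51/46818.07 = 109.68 mm; ȳ = 4887021.64/46818.07 = 104.38 mm.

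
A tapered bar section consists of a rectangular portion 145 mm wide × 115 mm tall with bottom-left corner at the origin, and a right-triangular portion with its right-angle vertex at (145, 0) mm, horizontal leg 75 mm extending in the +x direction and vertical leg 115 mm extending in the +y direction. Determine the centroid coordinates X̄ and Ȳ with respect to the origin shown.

X̄ = 92.53 mm, Ȳ = 53.56 mm

Part | A | x̄ᵢ | ȳᵢ | A·x̄ᵢ | A·ȳᵢ
rectangular portion | 16675.00 | 72.50 | 57.50 | 1208937.50 | 958812.50
triangular portion | 4312.50 | 170.00 | 38.33 | 733125.00 | 165312.50
Σ | 20987.50 |  |  | 1942062.50 | 1124125.00
X̄ = 1942062.50 / 20987.50 = 92.53 mm
Ȳ = 1124125.00 / 20987.50 = 53.56 mm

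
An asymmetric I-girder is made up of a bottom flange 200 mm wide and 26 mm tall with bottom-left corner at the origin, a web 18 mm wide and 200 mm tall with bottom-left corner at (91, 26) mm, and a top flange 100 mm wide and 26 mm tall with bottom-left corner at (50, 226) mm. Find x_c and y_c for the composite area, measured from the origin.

x_c = 100.00 mm, y_c = 100.23 mm

bottom flange: A = 200 × 26 = 5200.00, centroid at (100.00, 13.00).
web: A = 18 × 200 = 3600.00, centroid at (100.00, 126.00).
top flange: A = 100 × 26 = 2600.00, centroid at (100.00, 239.00).
ΣA = 11400.00 mm²
ΣAx_c = (5200.00)(100.00) + (3600.00)(100.00) + (2600.00)(100.00) = 1140000.00 mm³
ΣAy_c = (5200.00)(13.00) + (3600.00)(126.00) + (2600.00)(239.00) = 1142600.00 mm³
x_c = 1140000.00 / 11400.00 = 100.00 mm
y_c = 1142600.00 / 11400.00 = 100.23 mm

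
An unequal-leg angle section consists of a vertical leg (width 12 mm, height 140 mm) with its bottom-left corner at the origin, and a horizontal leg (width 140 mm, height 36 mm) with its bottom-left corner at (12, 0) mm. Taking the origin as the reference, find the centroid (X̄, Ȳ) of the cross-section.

Part | A | x̄ᵢ | ȳᵢ | A·x̄ᵢ | A·ȳᵢ
vertical leg | 1680.00 | 6.00 | 70.00 | 10080.00 | 117600.00
horizontal leg | 5040.00 | 82.00 | 18.00 | 413280.00 | 90720.00
Σ | 6720.00 |  |  | 423360.00 | 208320.00
X̄ = 423360.00 / 6720.00 = 63.00 mm
Ȳ = 208320.00 / 6720.00 = 31.00 mm

X̄ = 63.00 mm, Ȳ = 31.00 mm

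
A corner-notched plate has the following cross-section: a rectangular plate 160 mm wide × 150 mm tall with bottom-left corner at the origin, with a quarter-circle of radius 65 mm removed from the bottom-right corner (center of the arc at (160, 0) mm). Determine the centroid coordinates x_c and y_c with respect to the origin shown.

plate: A = 160 × 150 = 24000.00, centroid at (80.00, 75.00).
removed quarter-circle: A = −¼π·65² = -3318.31, centroid at (132.41, 27.59).
ΣA = 20681.69 mm²
ΣAx_c = (24000.00)(80.00) + (-3318.31)(132.41) = 1480612.51 mm³
ΣAy_c = (24000.00)(75.00) + (-3318.31)(27.59) = 1708458.33 mm³
x_c = 1480612.51 / 20681.69 = 71.59 mm
y_c = 1708458.33 / 20681.69 = 82.61 mm

x_c = 71.59 mm, y_c = 82.61 mm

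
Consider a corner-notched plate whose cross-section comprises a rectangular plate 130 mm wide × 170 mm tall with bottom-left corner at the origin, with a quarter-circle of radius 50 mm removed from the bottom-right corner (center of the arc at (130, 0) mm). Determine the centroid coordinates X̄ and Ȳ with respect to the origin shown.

X̄ = 60.73 mm, Ȳ = 91.22 mm

Part | A | x̄ᵢ | ȳᵢ | A·x̄ᵢ | A·ȳᵢ
plate | 22100.00 | 65.00 | 85.00 | 1436500.00 | 1878500.00
removed quarter-circle | -1963.50 | 108.78 | 21.22 | -213587.74 | -41666.67
Σ | 20136.50 |  |  | 1222912.26 | 1836833.33
X̄ = 1222912.26 / 20136.50 = 60.73 mm
Ȳ = 1836833.33 / 20136.50 = 91.22 mm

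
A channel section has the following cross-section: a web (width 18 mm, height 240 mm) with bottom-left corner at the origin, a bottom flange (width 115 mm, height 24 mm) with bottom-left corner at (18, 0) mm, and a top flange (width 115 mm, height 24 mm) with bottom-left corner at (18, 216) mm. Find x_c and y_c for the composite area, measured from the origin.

web: A = 18 × 240 = 4320.00, centroid at (9.00, 120.00).
bottom flange: A = 115 × 24 = 2760.00, centroid at (75.50, 12.00).
top flange: A = 115 × 24 = 2760.00, centroid at (75.50, 228.00).
ΣA = 9840.00 mm²
ΣAx_c = (4320.00)(9.00) + (2760.00)(75.50) + (2760.00)(75.50) = 455640.00 mm³
ΣAy_c = (4320.00)(120.00) + (2760.00)(12.00) + (2760.00)(228.00) = 1180800.00 mm³
x_c = 455640.00 / 9840.00 = 46.30 mm
y_c = 1180800.00 / 9840.00 = 120.00 mm

x_c = 46.30 mm, y_c = 120.00 mm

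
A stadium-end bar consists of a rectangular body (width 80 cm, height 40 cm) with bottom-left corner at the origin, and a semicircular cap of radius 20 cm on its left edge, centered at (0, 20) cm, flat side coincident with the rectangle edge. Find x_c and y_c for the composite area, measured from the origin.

rectangular body: A = 80 × 40 = 3200.00, centroid at (40.00, 20.00).
semicircular end: A = ½π·20² = 628.32, centroid at (-8.49, 20.00).
ΣA = 3828.32 cm², ΣAx_c = 122666.67 cm³, ΣAy_c = 76566.37 cm³.
x_c = 122666.67/3828.32 = 32.04 cm; y_c = 76566.37/3828.32 = 20.00 cm.

x_c = 32.04 cm, y_c = 20.00 cm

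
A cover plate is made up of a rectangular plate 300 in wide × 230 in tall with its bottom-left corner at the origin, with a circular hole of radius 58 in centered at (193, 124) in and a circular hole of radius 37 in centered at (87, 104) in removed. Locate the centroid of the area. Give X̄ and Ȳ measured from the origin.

X̄ = 146.61 in, Ȳ = 114.12 in

plate: A = 300 × 230 = 69000.00, centroid at (150.00, 115.00).
hole 1: A = −π·58² = -10568.32, centroid at (193.00, 124.00).
hole 2: A = −π·37² = -4300.84, centroid at (87.00, 104.00).
ΣA = 54130.84 in², ΣAX̄ = 7936141.58 in³, ΣAȲ = 6177241.21 in³.
X̄ = 7936141.58/54130.84 = 146.61 in; Ȳ = 6177241.21/54130.84 = 114.12 in.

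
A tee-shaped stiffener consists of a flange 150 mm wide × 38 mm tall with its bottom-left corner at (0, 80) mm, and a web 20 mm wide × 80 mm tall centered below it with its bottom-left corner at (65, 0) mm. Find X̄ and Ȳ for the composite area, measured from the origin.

X̄ = 75.00 mm, Ȳ = 86.07 mm

Part | A | x̄ᵢ | ȳᵢ | A·x̄ᵢ | A·ȳᵢ
web | 1600.00 | 75.00 | 40.00 | 120000.00 | 64000.00
flange | 5700.00 | 75.00 | 99.00 | 427500.00 | 564300.00
Σ | 7300.00 |  |  | 547500.00 | 628300.00
X̄ = 547500.00 / 7300.00 = 75.00 mm
Ȳ = 628300.00 / 7300.00 = 86.07 mm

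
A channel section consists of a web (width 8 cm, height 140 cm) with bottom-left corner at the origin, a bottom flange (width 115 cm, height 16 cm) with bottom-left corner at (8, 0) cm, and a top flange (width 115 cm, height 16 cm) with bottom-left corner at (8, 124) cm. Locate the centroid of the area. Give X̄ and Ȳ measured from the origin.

Part | A | x̄ᵢ | ȳᵢ | A·x̄ᵢ | A·ȳᵢ
web | 1120.00 | 4.00 | 70.00 | 4480.00 | 78400.00
bottom flange | 1840.00 | 65.50 | 8.00 | 120520.00 | 14720.00
top flange | 1840.00 | 65.50 | 132.00 | 120520.00 | 242880.00
Σ | 4800.00 |  |  | 245520.00 | 336000.00
X̄ = 245520.00 / 4800.00 = 51.15 cm
Ȳ = 336000.00 / 4800.00 = 70.00 cm

X̄ = 51.15 cm, Ȳ = 70.00 cm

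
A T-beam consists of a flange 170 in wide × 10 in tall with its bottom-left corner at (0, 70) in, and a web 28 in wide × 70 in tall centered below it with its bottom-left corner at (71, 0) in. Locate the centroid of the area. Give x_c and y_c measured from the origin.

x_c = 85.00 in, y_c = 53.58 in

Part | A | x̄ᵢ | ȳᵢ | A·x̄ᵢ | A·ȳᵢ
web | 1960.00 | 85.00 | 35.00 | 166600.00 | 68600.00
flange | 1700.00 | 85.00 | 75.00 | 144500.00 | 127500.00
Σ | 3660.00 |  |  | 311100.00 | 196100.00
x_c = 311100.00 / 3660.00 = 85.00 in
y_c = 196100.00 / 3660.00 = 53.58 in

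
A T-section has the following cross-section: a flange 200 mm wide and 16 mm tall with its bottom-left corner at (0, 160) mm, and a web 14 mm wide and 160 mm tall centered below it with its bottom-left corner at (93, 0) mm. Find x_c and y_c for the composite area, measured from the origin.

x_c = 100.00 mm, y_c = 131.76 mm

web: A = 14 × 160 = 2240.00, centroid at (100.00, 80.00).
flange: A = 200 × 16 = 3200.00, centroid at (100.00, 168.00).
ΣA = 5440.00 mm²
ΣAx_c = (2240.00)(100.00) + (3200.00)(100.00) = 544000.00 mm³
ΣAy_c = (2240.00)(80.00) + (3200.00)(168.00) = 716800.00 mm³
x_c = 544000.00 / 5440.00 = 100.00 mm
y_c = 716800.00 / 5440.00 = 131.76 mm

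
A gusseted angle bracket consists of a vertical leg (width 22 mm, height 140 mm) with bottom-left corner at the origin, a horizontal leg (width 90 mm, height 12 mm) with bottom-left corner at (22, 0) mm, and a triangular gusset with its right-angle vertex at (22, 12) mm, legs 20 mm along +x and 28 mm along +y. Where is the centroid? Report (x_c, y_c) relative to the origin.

x_c = 25.74 mm, y_c = 51.36 mm

vertical leg: A = 22 × 140 = 3080.00, centroid at (11.00, 70.00).
horizontal leg: A = 90 × 12 = 1080.00, centroid at (67.00, 6.00).
gusset: A = ½·20·28 = 280.00, centroid at (28.67, 21.33).
ΣA = 4440.00 mm²
ΣAx_c = (3080.00)(11.00) + (1080.00)(67.00) + (280.00)(28.67) = 114266.67 mm³
ΣAy_c = (3080.00)(70.00) + (1080.00)(6.00) + (280.00)(21.33) = 228053.33 mm³
x_c = 114266.67 / 4440.00 = 25.74 mm
y_c = 228053.33 / 4440.00 = 51.36 mm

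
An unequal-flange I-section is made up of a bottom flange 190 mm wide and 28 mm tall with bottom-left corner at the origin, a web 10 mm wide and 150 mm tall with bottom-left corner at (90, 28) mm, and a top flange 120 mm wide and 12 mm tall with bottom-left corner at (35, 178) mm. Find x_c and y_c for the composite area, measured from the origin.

bottom flange: A = 190 × 28 = 5320.00, centroid at (95.00, 14.00).
web: A = 10 × 150 = 1500.00, centroid at (95.00, 103.00).
top flange: A = 120 × 12 = 1440.00, centroid at (95.00, 184.00).
ΣA = 8260.00 mm²
ΣAx_c = (5320.00)(95.00) + (1500.00)(95.00) + (1440.00)(95.00) = 784700.00 mm³
ΣAy_c = (5320.00)(14.00) + (1500.00)(103.00) + (1440.00)(184.00) = 493940.00 mm³
x_c = 784700.00 / 8260.00 = 95.00 mm
y_c = 493940.00 / 8260.00 = 59.80 mm

x_c = 95.00 mm, y_c = 59.80 mm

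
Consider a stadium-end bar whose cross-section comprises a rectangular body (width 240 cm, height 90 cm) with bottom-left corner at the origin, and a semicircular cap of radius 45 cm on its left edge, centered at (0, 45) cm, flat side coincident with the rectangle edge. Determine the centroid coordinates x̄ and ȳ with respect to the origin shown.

x̄ = 102.15 cm, ȳ = 45.00 cm

rectangular body: A = 240 × 90 = 21600.00, centroid at (120.00, 45.00).
semicircular end: A = ½π·45² = 3180.86, centroid at (-19.10, 45.00).
ΣA = 24780.86 cm², ΣAx̄ = 2531250.00 cm³, ΣAȳ = 1115138.82 cm³.
x̄ = 2531250.00/24780.86 = 102.15 cm; ȳ = 1115138.82/24780.86 = 45.00 cm.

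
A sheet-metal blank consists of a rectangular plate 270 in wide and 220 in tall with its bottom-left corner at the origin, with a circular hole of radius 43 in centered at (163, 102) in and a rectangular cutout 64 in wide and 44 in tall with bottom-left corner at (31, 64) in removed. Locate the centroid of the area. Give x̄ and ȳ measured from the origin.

x̄ = 135.79 in, ȳ = 112.25 in

Part | A | x̄ᵢ | ȳᵢ | A·x̄ᵢ | A·ȳᵢ
plate | 59400.00 | 135.00 | 110.00 | 8019000.00 | 6534000.00
hole 1 | -5808.80 | 163.00 | 102.00 | -946835.19 | -592498.09
hole 2 | -2816.00 | 63.00 | 86.00 | -177408.00 | -242176.00
Σ | 50775.20 |  |  | 6894756.81 | 5699325.91
x̄ = 6894756.81 / 50775.20 = 135.79 in
ȳ = 5699325.91 / 50775.20 = 112.25 in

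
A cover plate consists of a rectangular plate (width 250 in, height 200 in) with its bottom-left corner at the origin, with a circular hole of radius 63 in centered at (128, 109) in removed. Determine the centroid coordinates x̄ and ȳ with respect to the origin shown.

x̄ = 124.00 in, ȳ = 97.01 in

plate: A = 250 × 200 = 50000.00, centroid at (125.00, 100.00).
hole: A = −π·63² = -12468.98, centroid at (128.00, 109.00).
ΣA = 37531.02 in², ΣAx̄ = 4653970.40 in³, ΣAȳ = 3640881.04 in³.
x̄ = 4653970.40/37531.02 = 124.00 in; ȳ = 3640881.04/37531.02 = 97.01 in.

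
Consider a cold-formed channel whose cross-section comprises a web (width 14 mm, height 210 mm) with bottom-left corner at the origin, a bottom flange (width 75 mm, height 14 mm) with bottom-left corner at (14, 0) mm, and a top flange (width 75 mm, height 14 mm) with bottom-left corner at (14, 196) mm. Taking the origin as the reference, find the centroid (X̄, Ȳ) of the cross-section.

X̄ = 25.54 mm, Ȳ = 105.00 mm

Part | A | x̄ᵢ | ȳᵢ | A·x̄ᵢ | A·ȳᵢ
web | 2940.00 | 7.00 | 105.00 | 20580.00 | 308700.00
bottom flange | 1050.00 | 51.50 | 7.00 | 54075.00 | 7350.00
top flange | 1050.00 | 51.50 | 203.00 | 54075.00 | 213150.00
Σ | 5040.00 |  |  | 128730.00 | 529200.00
X̄ = 128730.00 / 5040.00 = 25.54 mm
Ȳ = 529200.00 / 5040.00 = 105.00 mm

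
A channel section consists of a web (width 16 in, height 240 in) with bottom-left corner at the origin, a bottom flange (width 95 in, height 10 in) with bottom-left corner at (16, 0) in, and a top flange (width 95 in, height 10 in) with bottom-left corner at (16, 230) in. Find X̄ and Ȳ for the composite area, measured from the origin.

web: A = 16 × 240 = 3840.00, centroid at (8.00, 120.00).
bottom flange: A = 95 × 10 = 950.00, centroid at (63.50, 5.00).
top flange: A = 95 × 10 = 950.00, centroid at (63.50, 235.00).
ΣA = 5740.00 in², ΣAX̄ = 151370.00 in³, ΣAȲ = 688800.00 in³.
X̄ = 151370.00/5740.00 = 26.37 in; Ȳ = 688800.00/5740.00 = 120.00 in.

X̄ = 26.37 in, Ȳ = 120.00 in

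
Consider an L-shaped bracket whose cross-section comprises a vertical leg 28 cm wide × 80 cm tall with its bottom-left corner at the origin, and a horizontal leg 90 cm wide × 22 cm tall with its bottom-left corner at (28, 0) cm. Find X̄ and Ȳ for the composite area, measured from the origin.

X̄ = 41.68 cm, Ȳ = 26.39 cm

Part | A | x̄ᵢ | ȳᵢ | A·x̄ᵢ | A·ȳᵢ
vertical leg | 2240.00 | 14.00 | 40.00 | 31360.00 | 89600.00
horizontal leg | 1980.00 | 73.00 | 11.00 | 144540.00 | 21780.00
Σ | 4220.00 |  |  | 175900.00 | 111380.00
X̄ = 175900.00 / 4220.00 = 41.68 cm
Ȳ = 111380.00 / 4220.00 = 26.39 cm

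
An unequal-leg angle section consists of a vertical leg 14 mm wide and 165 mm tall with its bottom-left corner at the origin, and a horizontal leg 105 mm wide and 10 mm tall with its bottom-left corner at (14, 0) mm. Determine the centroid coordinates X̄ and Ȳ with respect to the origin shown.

X̄ = 25.59 mm, Ȳ = 58.28 mm

vertical leg: A = 14 × 165 = 2310.00, centroid at (7.00, 82.50).
horizontal leg: A = 105 × 10 = 1050.00, centroid at (66.50, 5.00).
ΣA = 3360.00 mm²
ΣAX̄ = (2310.00)(7.00) + (1050.00)(66.50) = 85995.00 mm³
ΣAȲ = (2310.00)(82.50) + (1050.00)(5.00) = 195825.00 mm³
X̄ = 85995.00 / 3360.00 = 25.59 mm
Ȳ = 195825.00 / 3360.00 = 58.28 mm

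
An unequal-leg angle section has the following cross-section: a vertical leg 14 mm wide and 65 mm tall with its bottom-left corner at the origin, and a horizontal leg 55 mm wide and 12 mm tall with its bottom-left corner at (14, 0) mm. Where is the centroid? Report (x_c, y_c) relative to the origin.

Part | A | x̄ᵢ | ȳᵢ | A·x̄ᵢ | A·ȳᵢ
vertical leg | 910.00 | 7.00 | 32.50 | 6370.00 | 29575.00
horizontal leg | 660.00 | 41.50 | 6.00 | 27390.00 | 3960.00
Σ | 1570.00 |  |  | 33760.00 | 33535.00
x_c = 33760.00 / 1570.00 = 21.50 mm
y_c = 33535.00 / 1570.00 = 21.36 mm

x_c = 21.50 mm, y_c = 21.36 mm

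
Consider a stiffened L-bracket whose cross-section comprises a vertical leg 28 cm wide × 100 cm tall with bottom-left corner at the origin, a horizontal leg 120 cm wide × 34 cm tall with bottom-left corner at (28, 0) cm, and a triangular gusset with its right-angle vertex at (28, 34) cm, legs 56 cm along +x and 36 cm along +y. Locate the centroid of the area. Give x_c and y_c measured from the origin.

x_c = 56.45 cm, y_c = 32.42 cm

Part | A | x̄ᵢ | ȳᵢ | A·x̄ᵢ | A·ȳᵢ
vertical leg | 2800.00 | 14.00 | 50.00 | 39200.00 | 140000.00
horizontal leg | 4080.00 | 88.00 | 17.00 | 359040.00 | 69360.00
gusset | 1008.00 | 46.67 | 46.00 | 47040.00 | 46368.00
Σ | 7888.00 |  |  | 445280.00 | 255728.00
x_c = 445280.00 / 7888.00 = 56.45 cm
y_c = 255728.00 / 7888.00 = 32.42 cm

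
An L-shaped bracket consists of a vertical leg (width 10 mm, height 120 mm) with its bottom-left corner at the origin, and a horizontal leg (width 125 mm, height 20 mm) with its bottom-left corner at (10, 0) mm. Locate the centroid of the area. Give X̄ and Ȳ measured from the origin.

X̄ = 50.61 mm, Ȳ = 26.22 mm

vertical leg: A = 10 × 120 = 1200.00, centroid at (5.00, 60.00).
horizontal leg: A = 125 × 20 = 2500.00, centroid at (72.50, 10.00).
ΣA = 3700.00 mm², ΣAX̄ = 187250.00 mm³, ΣAȲ = 97000.00 mm³.
X̄ = 187250.00/3700.00 = 50.61 mm; Ȳ = 97000.00/3700.00 = 26.22 mm.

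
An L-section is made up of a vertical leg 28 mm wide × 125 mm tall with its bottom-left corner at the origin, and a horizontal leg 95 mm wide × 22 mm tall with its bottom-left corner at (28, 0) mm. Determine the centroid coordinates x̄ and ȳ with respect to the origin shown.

vertical leg: A = 28 × 125 = 3500.00, centroid at (14.00, 62.50).
horizontal leg: A = 95 × 22 = 2090.00, centroid at (75.50, 11.00).
ΣA = 5590.00 mm²
ΣAx̄ = (3500.00)(14.00) + (2090.00)(75.50) = 206795.00 mm³
ΣAȳ = (3500.00)(62.50) + (2090.00)(11.00) = 241740.00 mm³
x̄ = 206795.00 / 5590.00 = 36.99 mm
ȳ = 241740.00 / 5590.00 = 43.25 mm

x̄ = 36.99 mm, ȳ = 43.25 mm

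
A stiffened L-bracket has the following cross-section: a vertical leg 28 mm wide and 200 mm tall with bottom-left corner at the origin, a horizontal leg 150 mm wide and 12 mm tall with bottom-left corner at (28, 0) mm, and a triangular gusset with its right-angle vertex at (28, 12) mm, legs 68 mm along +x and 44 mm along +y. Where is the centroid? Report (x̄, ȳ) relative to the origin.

x̄ = 38.17 mm, ȳ = 68.65 mm

vertical leg: A = 28 × 200 = 5600.00, centroid at (14.00, 100.00).
horizontal leg: A = 150 × 12 = 1800.00, centroid at (103.00, 6.00).
gusset: A = ½·68·44 = 1496.00, centroid at (50.67, 26.67).
ΣA = 8896.00 mm²
ΣAx̄ = (5600.00)(14.00) + (1800.00)(103.00) + (1496.00)(50.67) = 339597.33 mm³
ΣAȳ = (5600.00)(100.00) + (1800.00)(6.00) + (1496.00)(26.67) = 610693.33 mm³
x̄ = 339597.33 / 8896.00 = 38.17 mm
ȳ = 610693.33 / 8896.00 = 68.65 mm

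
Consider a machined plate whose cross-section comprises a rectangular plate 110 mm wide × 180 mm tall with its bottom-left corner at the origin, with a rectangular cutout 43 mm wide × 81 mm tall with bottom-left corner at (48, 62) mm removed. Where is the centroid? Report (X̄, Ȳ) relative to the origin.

X̄ = 51.90 mm, Ȳ = 87.33 mm

Part | A | x̄ᵢ | ȳᵢ | A·x̄ᵢ | A·ȳᵢ
plate | 19800.00 | 55.00 | 90.00 | 1089000.00 | 1782000.00
hole | -3483.00 | 69.50 | 102.50 | -242068.50 | -357007.50
Σ | 16317.00 |  |  | 846931.50 | 1424992.50
X̄ = 846931.50 / 16317.00 = 51.90 mm
Ȳ = 1424992.50 / 16317.00 = 87.33 mm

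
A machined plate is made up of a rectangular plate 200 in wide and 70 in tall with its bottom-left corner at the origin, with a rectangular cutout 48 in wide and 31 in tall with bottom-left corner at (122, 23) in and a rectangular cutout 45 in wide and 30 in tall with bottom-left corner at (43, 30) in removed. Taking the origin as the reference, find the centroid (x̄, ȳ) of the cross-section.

Part | A | x̄ᵢ | ȳᵢ | A·x̄ᵢ | A·ȳᵢ
plate | 14000.00 | 100.00 | 35.00 | 1400000.00 | 490000.00
hole 1 | -1488.00 | 146.00 | 38.50 | -217248.00 | -57288.00
hole 2 | -1350.00 | 65.50 | 45.00 | -88425.00 | -60750.00
Σ | 11162.00 |  |  | 1094327.00 | 371962.00
x̄ = 1094327.00 / 11162.00 = 98.04 in
ȳ = 371962.00 / 11162.00 = 33.32 in

x̄ = 98.04 in, ȳ = 33.32 in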